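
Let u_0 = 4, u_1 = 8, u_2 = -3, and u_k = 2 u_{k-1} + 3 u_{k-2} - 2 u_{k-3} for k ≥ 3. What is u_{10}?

u_3 = 2*(-3) + 3*8 - 2*4 = 10
u_4 = 2*10 + 3*(-3) - 2*8 = -5
u_5 = 2*(-5) + 3*10 - 2*(-3) = 26
u_6 = 2*26 + 3*(-5) - 2*10 = 17
u_7 = 2*17 + 3*26 - 2*(-5) = 122
u_8 = 2*122 + 3*17 - 2*26 = 243
u_9 = 2*243 + 3*122 - 2*17 = 818
u_{10} = 2*818 + 3*243 - 2*122 = 2121

2121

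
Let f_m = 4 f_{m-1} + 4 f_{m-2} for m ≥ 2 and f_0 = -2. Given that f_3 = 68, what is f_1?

Let f_1 = z.
f_2 = -8 + 4z
f_3 = -32 + 20z
So -32 + 20z = 68, giving z = 5.

5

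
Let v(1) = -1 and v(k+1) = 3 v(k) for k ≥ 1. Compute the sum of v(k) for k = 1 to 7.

-1093

v(2) = 3(-1) = -3
v(3) = 3(-3) = -9
v(4) = 3(-9) = -27
v(5) = 3(-27) = -81
v(6) = 3(-81) = -243
v(7) = 3(-243) = -729
Sum = (-1) + (-3) + (-9) + (-27) + (-81) + (-243) + (-729) = -1093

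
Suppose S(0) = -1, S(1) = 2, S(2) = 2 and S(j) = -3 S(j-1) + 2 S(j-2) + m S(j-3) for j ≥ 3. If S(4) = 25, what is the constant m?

3

S(3) = -2 - m
S(4) = 10 + 5m
So 10 + 5m = 25, giving m = 3.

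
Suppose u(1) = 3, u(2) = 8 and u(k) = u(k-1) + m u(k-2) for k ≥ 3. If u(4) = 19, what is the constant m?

u(3) = 8 + 3m
u(4) = 8 + 11m
So 8 + 11m = 19, giving m = 1.

1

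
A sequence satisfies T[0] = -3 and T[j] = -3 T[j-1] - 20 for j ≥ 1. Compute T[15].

The fixed point is -20/(1 + 3) = -5, so T[j] + 5 = -3(T[j-1] + 5).
Hence T[j] = 2·(-3)^j - 5.
T[15] = 2·(-3)^{15} - 5 = 2·-14348907 - 5 = -28697819.

-28697819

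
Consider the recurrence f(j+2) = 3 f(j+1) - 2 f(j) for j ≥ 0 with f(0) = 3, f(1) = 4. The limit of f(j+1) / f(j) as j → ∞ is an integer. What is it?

2

The characteristic equation is r^2 - 3r + 2 = 0, which factors as (r - 2)(r - 1) = 0.
So the roots are 2 and 1. Since |2| > |1| and the coefficient of 2^j is non-zero, the ratio tends to 2.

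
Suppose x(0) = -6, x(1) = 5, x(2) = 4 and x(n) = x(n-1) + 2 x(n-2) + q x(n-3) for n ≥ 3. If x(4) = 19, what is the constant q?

3

x(3) = 14 - 6q
x(4) = 22 - q
So 22 - q = 19, giving q = 3.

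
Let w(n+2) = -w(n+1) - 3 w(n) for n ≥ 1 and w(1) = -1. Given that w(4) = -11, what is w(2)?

4

Let w(2) = v.
w(3) = 3 - v
w(4) = -3 - 2v
So -3 - 2v = -11, giving v = 4.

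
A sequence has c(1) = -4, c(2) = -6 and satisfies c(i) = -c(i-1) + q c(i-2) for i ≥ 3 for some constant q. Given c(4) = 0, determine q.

-3

c(3) = 6 - 4q
c(4) = -6 - 2q
So -6 - 2q = 0, giving q = -3.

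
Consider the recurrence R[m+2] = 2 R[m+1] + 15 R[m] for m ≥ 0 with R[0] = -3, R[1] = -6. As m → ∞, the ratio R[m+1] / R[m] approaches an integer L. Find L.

5

The characteristic equation is r^2 - 2r - 15 = 0, which factors as (r - 5)(r + 3) = 0.
So the roots are 5 and -3. Since |5| > |-3| and the coefficient of 5^m is non-zero, the ratio tends to 5.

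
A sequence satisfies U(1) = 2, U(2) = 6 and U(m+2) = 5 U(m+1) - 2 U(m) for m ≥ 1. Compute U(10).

1062486

U(3) = 5·6 - 2·2 = 26
U(4) = 5·26 - 2·6 = 118
U(5) = 5·118 - 2·26 = 538
U(6) = 5·538 - 2·118 = 2454
U(7) = 5·2454 - 2·538 = 11194
U(8) = 5·11194 - 2·2454 = 51062
U(9) = 5·51062 - 2·11194 = 232922
U(10) = 5·232922 - 2·51062 = 1062486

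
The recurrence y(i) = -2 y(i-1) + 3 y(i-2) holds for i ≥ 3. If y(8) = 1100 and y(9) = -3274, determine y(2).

Rearranging, y(i-2) = (y(i) + 2 y(i-1)) / 3.
y(7) = (-3274 + 2·1100) / 3 = -1074/3 = -358
y(6) = (1100 + 2·(-358)) / 3 = 384/3 = 128
y(5) = (-358 + 2·128) / 3 = -102/3 = -34
y(4) = (128 + 2·(-34)) / 3 = 60/3 = 20
y(3) = (-34 + 2·20) / 3 = 6/3 = 2
y(2) = (20 + 2·2) / 3 = 24/3 = 8

8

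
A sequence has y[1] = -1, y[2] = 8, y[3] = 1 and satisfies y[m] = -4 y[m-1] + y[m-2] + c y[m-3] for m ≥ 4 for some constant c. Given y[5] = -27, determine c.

-1

y[4] = 4 - c
y[5] = -15 + 12c
So -15 + 12c = -27, giving c = -1.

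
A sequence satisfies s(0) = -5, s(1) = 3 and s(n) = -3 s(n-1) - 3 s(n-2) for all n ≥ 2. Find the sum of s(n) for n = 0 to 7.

s(2) = -3(3) - 3(-5) = 6
s(3) = -3(6) - 3(3) = -27
s(4) = -3(-27) - 3(6) = 63
s(5) = -3(63) - 3(-27) = -108
s(6) = -3(-108) - 3(63) = 135
s(7) = -3(135) - 3(-108) = -81
Sum = (-5) + 3 + 6 + (-27) + 63 + (-108) + 135 + (-81) = -14

-14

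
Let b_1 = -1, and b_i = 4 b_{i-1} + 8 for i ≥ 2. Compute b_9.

b_2 = 4(-1) + 8 = 4
b_3 = 4(4) + 8 = 24
b_4 = 4(24) + 8 = 104
b_5 = 4(104) + 8 = 424
b_6 = 4(424) + 8 = 1704
b_7 = 4(1704) + 8 = 6824
b_8 = 4(6824) + 8 = 27304
b_9 = 4(27304) + 8 = 109224

109224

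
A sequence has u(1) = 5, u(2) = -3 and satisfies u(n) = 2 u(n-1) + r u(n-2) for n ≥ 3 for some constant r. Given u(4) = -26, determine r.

-2

u(3) = -6 + 5r
u(4) = -12 + 7r
So -12 + 7r = -26, giving r = -2.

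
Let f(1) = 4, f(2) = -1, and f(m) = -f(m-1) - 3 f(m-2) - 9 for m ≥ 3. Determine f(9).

f(3) = -(-1) - 3·4 - 9 = -20
f(4) = -(-20) - 3·(-1) - 9 = 14
f(5) = -14 - 3·(-20) - 9 = 37
f(6) = -37 - 3·14 - 9 = -88
f(7) = -(-88) - 3·37 - 9 = -32
f(8) = -(-32) - 3·(-88) - 9 = 287
f(9) = -287 - 3·(-32) - 9 = -200

-200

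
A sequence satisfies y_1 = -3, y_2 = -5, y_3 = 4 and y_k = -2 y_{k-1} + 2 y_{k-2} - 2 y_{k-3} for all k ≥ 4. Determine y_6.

-116

y_4 = -2·4 + 2·(-5) - 2·(-3) = -12
y_5 = -2·(-12) + 2·4 - 2·(-5) = 42
y_6 = -2·42 + 2·(-12) - 2·4 = -116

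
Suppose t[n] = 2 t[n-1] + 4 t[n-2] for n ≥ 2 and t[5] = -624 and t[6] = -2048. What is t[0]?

Rearranging, t[n-2] = (t[n] - 2 t[n-1]) / 4.
t[4] = (-2048 - 2*(-624)) / 4 = -800/4 = -200
t[3] = (-624 - 2*(-200)) / 4 = -224/4 = -56
t[2] = (-200 - 2*(-56)) / 4 = -88/4 = -22
t[1] = (-56 - 2*(-22)) / 4 = -12/4 = -3
t[0] = (-22 - 2*(-3)) / 4 = -16/4 = -4

-4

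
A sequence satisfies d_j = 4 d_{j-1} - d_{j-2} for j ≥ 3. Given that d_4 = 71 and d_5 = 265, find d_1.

Rearranging, d_{j-2} = -(d_j - 4 d_{j-1}).
d_3 = -(265 - 4·71) = 19
d_2 = -(71 - 4·19) = 5
d_1 = -(19 - 4·5) = 1

1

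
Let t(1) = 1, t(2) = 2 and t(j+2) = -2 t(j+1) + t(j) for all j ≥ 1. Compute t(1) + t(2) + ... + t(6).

35

t(3) = -2*2 + 1 = -3
t(4) = -2*(-3) + 2 = 8
t(5) = -2*8 + (-3) = -19
t(6) = -2*(-19) + 8 = 46
Sum = 1 + 2 + (-3) + 8 + (-19) + 46 = 35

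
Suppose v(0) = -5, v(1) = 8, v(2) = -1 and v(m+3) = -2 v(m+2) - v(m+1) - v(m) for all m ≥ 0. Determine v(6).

-18

v(3) = -2(-1) - 8 - (-5) = -1
v(4) = -2(-1) - (-1) - 8 = -5
v(5) = -2(-5) - (-1) - (-1) = 12
v(6) = -2(12) - (-5) - (-1) = -18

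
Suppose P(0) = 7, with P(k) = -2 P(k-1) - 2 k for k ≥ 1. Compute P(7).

P(1) = -2·7 - 2 = -16
P(2) = -2·(-16) - 4 = 28
P(3) = -2·28 - 6 = -62
P(4) = -2·(-62) - 8 = 116
P(5) = -2·116 - 10 = -242
P(6) = -2·(-242) - 12 = 472
P(7) = -2·472 - 14 = -958

-958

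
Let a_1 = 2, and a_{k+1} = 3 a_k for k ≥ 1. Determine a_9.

a_2 = 3*2 = 6
a_3 = 3*6 = 18
a_4 = 3*18 = 54
a_5 = 3*54 = 162
a_6 = 3*162 = 486
a_7 = 3*486 = 1458
a_8 = 3*1458 = 4374
a_9 = 3*4374 = 13122

13122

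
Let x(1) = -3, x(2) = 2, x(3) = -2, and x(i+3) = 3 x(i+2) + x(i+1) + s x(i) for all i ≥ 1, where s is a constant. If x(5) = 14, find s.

x(4) = -4 - 3s
x(5) = -14 - 7s
So -14 - 7s = 14, giving s = -4.

-4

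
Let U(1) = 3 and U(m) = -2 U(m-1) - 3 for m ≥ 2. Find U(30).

The fixed point is -3/(1 + 2) = -1, so U(m) + 1 = -2(U(m-1) + 1).
Hence U(m) = 4·(-2)^{m-1} - 1.
U(30) = 4·(-2)^{29} - 1 = 4·-536870912 - 1 = -2147483649.

-2147483649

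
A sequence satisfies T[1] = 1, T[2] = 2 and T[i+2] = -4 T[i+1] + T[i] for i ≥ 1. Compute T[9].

T[3] = -4(2) + 1 = -7
T[4] = -4(-7) + 2 = 30
T[5] = -4(30) + (-7) = -127
T[6] = -4(-127) + 30 = 538
T[7] = -4(538) + (-127) = -2279
T[8] = -4(-2279) + 538 = 9654
T[9] = -4(9654) + (-2279) = -40895

-40895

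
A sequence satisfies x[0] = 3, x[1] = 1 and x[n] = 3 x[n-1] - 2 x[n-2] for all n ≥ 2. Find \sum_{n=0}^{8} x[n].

-977

x[2] = 3(1) - 2(3) = -3
x[3] = 3(-3) - 2(1) = -11
x[4] = 3(-11) - 2(-3) = -27
x[5] = 3(-27) - 2(-11) = -59
x[6] = 3(-59) - 2(-27) = -123
x[7] = 3(-123) - 2(-59) = -251
x[8] = 3(-251) - 2(-123) = -507
Sum = 3 + 1 + (-3) + (-11) + (-27) + (-59) + (-123) + (-251) + (-507) = -977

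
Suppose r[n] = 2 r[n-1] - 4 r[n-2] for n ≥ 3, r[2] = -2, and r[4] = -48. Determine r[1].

Let r[1] = y.
r[3] = -4 - 4y
r[4] = -8y
So -8y = -48, giving y = 6.

6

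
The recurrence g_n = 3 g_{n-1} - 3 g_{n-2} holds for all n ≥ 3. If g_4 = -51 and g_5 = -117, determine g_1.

Rearranging, g_{n-2} = (g_n - 3 g_{n-1}) / -3.
g_3 = (-117 - 3·(-51)) / -3 = 36/-3 = -12
g_2 = (-51 - 3·(-12)) / -3 = -15/-3 = 5
g_1 = (-12 - 3·5) / -3 = -27/-3 = 9

9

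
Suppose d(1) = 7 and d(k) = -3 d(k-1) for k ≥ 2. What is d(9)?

d(2) = -3(7) = -21
d(3) = -3(-21) = 63
d(4) = -3(63) = -189
d(5) = -3(-189) = 567
d(6) = -3(567) = -1701
d(7) = -3(-1701) = 5103
d(8) = -3(5103) = -15309
d(9) = -3(-15309) = 45927

45927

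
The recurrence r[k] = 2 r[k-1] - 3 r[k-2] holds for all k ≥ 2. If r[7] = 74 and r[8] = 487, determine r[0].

Rearranging, r[k-2] = (r[k] - 2 r[k-1]) / -3.
r[6] = (487 - 2(74)) / -3 = 339/-3 = -113
r[5] = (74 - 2(-113)) / -3 = 300/-3 = -100
r[4] = (-113 - 2(-100)) / -3 = 87/-3 = -29
r[3] = (-100 - 2(-29)) / -3 = -42/-3 = 14
r[2] = (-29 - 2(14)) / -3 = -57/-3 = 19
r[1] = (14 - 2(19)) / -3 = -24/-3 = 8
r[0] = (19 - 2(8)) / -3 = 3/-3 = -1

-1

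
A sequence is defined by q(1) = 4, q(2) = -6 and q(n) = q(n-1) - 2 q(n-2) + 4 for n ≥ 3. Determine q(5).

30

q(3) = (-6) - 2*4 + 4 = -10
q(4) = (-10) - 2*(-6) + 4 = 6
q(5) = 6 - 2*(-10) + 4 = 30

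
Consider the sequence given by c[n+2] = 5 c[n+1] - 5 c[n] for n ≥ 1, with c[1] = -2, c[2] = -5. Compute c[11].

c[3] = 5(-5) - 5(-2) = -15
c[4] = 5(-15) - 5(-5) = -50
c[5] = 5(-50) - 5(-15) = -175
c[6] = 5(-175) - 5(-50) = -625
c[7] = 5(-625) - 5(-175) = -2250
c[8] = 5(-2250) - 5(-625) = -8125
c[9] = 5(-8125) - 5(-2250) = -29375
c[10] = 5(-29375) - 5(-8125) = -106250
c[11] = 5(-106250) - 5(-29375) = -384375

-384375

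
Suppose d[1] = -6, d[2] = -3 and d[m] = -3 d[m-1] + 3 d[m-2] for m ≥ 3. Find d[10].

d[3] = -3(-3) + 3(-6) = -9
d[4] = -3(-9) + 3(-3) = 18
d[5] = -3(18) + 3(-9) = -81
d[6] = -3(-81) + 3(18) = 297
d[7] = -3(297) + 3(-81) = -1134
d[8] = -3(-1134) + 3(297) = 4293
d[9] = -3(4293) + 3(-1134) = -16281
d[10] = -3(-16281) + 3(4293) = 61722

61722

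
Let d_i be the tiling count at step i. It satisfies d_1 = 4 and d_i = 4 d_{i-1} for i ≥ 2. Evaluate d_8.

65536

d_2 = 4(4) = 16
d_3 = 4(16) = 64
d_4 = 4(64) = 256
d_5 = 4(256) = 1024
d_6 = 4(1024) = 4096
d_7 = 4(4096) = 16384
d_8 = 4(16384) = 65536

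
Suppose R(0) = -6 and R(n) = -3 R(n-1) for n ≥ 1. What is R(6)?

-4374

R(1) = -3(-6) = 18
R(2) = -3(18) = -54
R(3) = -3(-54) = 162
R(4) = -3(162) = -486
R(5) = -3(-486) = 1458
R(6) = -3(1458) = -4374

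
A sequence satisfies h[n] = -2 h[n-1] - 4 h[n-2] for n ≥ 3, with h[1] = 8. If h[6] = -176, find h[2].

Let h[2] = x.
h[3] = -32 - 2x
h[4] = 64
h[5] = 8x
h[6] = -256 - 16x
So -256 - 16x = -176, giving x = -5.

-5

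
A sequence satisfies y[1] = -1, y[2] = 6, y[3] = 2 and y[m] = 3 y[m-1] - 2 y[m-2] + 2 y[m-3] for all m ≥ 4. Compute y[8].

-180

y[4] = 3·2 - 2·6 + 2·(-1) = -8
y[5] = 3·(-8) - 2·2 + 2·6 = -16
y[6] = 3·(-16) - 2·(-8) + 2·2 = -28
y[7] = 3·(-28) - 2·(-16) + 2·(-8) = -68
y[8] = 3·(-68) - 2·(-28) + 2·(-16) = -180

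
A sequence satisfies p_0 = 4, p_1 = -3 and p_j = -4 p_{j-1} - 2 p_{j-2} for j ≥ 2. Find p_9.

-14640

p_2 = -4(-3) - 2(4) = 4
p_3 = -4(4) - 2(-3) = -10
p_4 = -4(-10) - 2(4) = 32
p_5 = -4(32) - 2(-10) = -108
p_6 = -4(-108) - 2(32) = 368
p_7 = -4(368) - 2(-108) = -1256
p_8 = -4(-1256) - 2(368) = 4288
p_9 = -4(4288) - 2(-1256) = -14640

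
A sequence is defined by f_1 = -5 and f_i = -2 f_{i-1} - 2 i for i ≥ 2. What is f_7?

-254

f_2 = -2*(-5) - 4 = 6
f_3 = -2*6 - 6 = -18
f_4 = -2*(-18) - 8 = 28
f_5 = -2*28 - 10 = -66
f_6 = -2*(-66) - 12 = 120
f_7 = -2*120 - 14 = -254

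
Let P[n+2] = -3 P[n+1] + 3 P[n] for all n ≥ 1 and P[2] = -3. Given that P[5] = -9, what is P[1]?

Let P[1] = y.
P[3] = 9 + 3y
P[4] = -36 - 9y
P[5] = 135 + 36y
So 135 + 36y = -9, giving y = -4.

-4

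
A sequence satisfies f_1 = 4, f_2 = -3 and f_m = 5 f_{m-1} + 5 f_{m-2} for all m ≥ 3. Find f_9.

85625

f_3 = 5*(-3) + 5*4 = 5
f_4 = 5*5 + 5*(-3) = 10
f_5 = 5*10 + 5*5 = 75
f_6 = 5*75 + 5*10 = 425
f_7 = 5*425 + 5*75 = 2500
f_8 = 5*2500 + 5*425 = 14625
f_9 = 5*14625 + 5*2500 = 85625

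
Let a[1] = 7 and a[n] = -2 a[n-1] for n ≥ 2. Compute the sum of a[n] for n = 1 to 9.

1197

a[2] = -2·7 = -14
a[3] = -2·(-14) = 28
a[4] = -2·28 = -56
a[5] = -2·(-56) = 112
a[6] = -2·112 = -224
a[7] = -2·(-224) = 448
a[8] = -2·448 = -896
a[9] = -2·(-896) = 1792
Sum = 7 + (-14) + 28 + (-56) + 112 + (-224) + 448 + (-896) + 1792 = 1197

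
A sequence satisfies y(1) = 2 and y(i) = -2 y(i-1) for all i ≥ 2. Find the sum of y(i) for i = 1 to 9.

342

y(2) = -2(2) = -4
y(3) = -2(-4) = 8
y(4) = -2(8) = -16
y(5) = -2(-16) = 32
y(6) = -2(32) = -64
y(7) = -2(-64) = 128
y(8) = -2(128) = -256
y(9) = -2(-256) = 512
Sum = 2 + (-4) + 8 + (-16) + 32 + (-64) + 128 + (-256) + 512 = 342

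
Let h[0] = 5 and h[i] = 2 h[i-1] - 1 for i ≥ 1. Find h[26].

The fixed point is -1/(1 - 2) = 1, so h[i] - 1 = 2(h[i-1] - 1).
Hence h[i] = 4·2^i + 1.
h[26] = 4·2^{26} + 1 = 4·67108864 + 1 = 268435457.

268435457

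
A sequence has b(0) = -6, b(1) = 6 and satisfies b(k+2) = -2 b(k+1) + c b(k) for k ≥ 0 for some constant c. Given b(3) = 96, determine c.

4

b(2) = -12 - 6c
b(3) = 24 + 18c
So 24 + 18c = 96, giving c = 4.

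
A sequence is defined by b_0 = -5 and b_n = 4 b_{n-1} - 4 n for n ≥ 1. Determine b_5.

-6932

b_1 = 4*(-5) - 4 = -24
b_2 = 4*(-24) - 8 = -104
b_3 = 4*(-104) - 12 = -428
b_4 = 4*(-428) - 16 = -1728
b_5 = 4*(-1728) - 20 = -6932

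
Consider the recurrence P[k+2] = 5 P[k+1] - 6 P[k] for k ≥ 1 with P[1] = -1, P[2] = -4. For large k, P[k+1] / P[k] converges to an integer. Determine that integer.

The characteristic equation is r^2 - 5r + 6 = 0, which factors as (r - 3)(r - 2) = 0.
So the roots are 3 and 2. Since |3| > |2| and the coefficient of 3^k is non-zero, the ratio tends to 3.

3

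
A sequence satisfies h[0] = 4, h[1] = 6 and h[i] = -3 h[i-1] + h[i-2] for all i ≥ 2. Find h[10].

-205142

h[2] = -3(6) + 4 = -14
h[3] = -3(-14) + 6 = 48
h[4] = -3(48) + (-14) = -158
h[5] = -3(-158) + 48 = 522
h[6] = -3(522) + (-158) = -1724
h[7] = -3(-1724) + 522 = 5694
h[8] = -3(5694) + (-1724) = -18806
h[9] = -3(-18806) + 5694 = 62112
h[10] = -3(62112) + (-18806) = -205142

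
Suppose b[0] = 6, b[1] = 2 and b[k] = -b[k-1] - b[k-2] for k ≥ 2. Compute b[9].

b[2] = -2 - 6 = -8
b[3] = -(-8) - 2 = 6
b[4] = -6 - (-8) = 2
b[5] = -2 - 6 = -8
b[6] = -(-8) - 2 = 6
b[7] = -6 - (-8) = 2
b[8] = -2 - 6 = -8
b[9] = -(-8) - 2 = 6

6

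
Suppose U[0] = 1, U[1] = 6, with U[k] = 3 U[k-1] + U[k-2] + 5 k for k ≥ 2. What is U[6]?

U[2] = 3·6 + 1 + 10 = 29
U[3] = 3·29 + 6 + 15 = 108
U[4] = 3·108 + 29 + 20 = 373
U[5] = 3·373 + 108 + 25 = 1252
U[6] = 3·1252 + 373 + 30 = 4159

4159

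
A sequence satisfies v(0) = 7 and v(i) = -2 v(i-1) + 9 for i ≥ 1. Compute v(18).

1048579

The fixed point is 9/(1 + 2) = 3, so v(i) - 3 = -2(v(i-1) - 3).
Hence v(i) = 4·(-2)^i + 3.
v(18) = 4·(-2)^{18} + 3 = 4·262144 + 3 = 1048579.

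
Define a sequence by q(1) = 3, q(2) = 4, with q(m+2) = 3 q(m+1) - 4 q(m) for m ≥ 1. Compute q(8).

176

q(3) = 3·4 - 4·3 = 0
q(4) = 3·0 - 4·4 = -16
q(5) = 3·(-16) - 4·0 = -48
q(6) = 3·(-48) - 4·(-16) = -80
q(7) = 3·(-80) - 4·(-48) = -48
q(8) = 3·(-48) - 4·(-80) = 176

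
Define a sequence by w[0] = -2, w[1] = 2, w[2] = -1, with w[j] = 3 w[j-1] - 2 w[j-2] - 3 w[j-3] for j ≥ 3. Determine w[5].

-16

w[3] = 3(-1) - 2(2) - 3(-2) = -1
w[4] = 3(-1) - 2(-1) - 3(2) = -7
w[5] = 3(-7) - 2(-1) - 3(-1) = -16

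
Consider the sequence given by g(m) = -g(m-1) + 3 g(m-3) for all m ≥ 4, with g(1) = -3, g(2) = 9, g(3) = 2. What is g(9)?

g(4) = -2 + 3·(-3) = -11
g(5) = -(-11) + 3·9 = 38
g(6) = -38 + 3·2 = -32
g(7) = -(-32) + 3·(-11) = -1
g(8) = -(-1) + 3·38 = 115
g(9) = -115 + 3·(-32) = -211

-211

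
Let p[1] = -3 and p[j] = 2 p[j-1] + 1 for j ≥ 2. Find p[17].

-131073

The fixed point is 1/(1 - 2) = -1, so p[j] + 1 = 2(p[j-1] + 1).
Hence p[j] = -2·2^{j-1} - 1.
p[17] = -2·2^{16} - 1 = -2·65536 - 1 = -131073.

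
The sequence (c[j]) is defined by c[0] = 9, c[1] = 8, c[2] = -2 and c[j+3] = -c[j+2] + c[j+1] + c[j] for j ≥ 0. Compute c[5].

c[3] = -(-2) + 8 + 9 = 19
c[4] = -19 + (-2) + 8 = -13
c[5] = -(-13) + 19 + (-2) = 30

30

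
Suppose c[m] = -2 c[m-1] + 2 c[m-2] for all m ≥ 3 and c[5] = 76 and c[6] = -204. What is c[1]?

Rearranging, c[m-2] = (c[m] + 2 c[m-1]) / 2.
c[4] = (-204 + 2*76) / 2 = -52/2 = -26
c[3] = (76 + 2*(-26)) / 2 = 24/2 = 12
c[2] = (-26 + 2*12) / 2 = -2/2 = -1
c[1] = (12 + 2*(-1)) / 2 = 10/2 = 5

5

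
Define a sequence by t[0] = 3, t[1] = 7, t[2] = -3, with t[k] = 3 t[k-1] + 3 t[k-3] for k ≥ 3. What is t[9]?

t[3] = 3·(-3) + 3·3 = 0
t[4] = 3·0 + 3·7 = 21
t[5] = 3·21 + 3·(-3) = 54
t[6] = 3·54 + 3·0 = 162
t[7] = 3·162 + 3·21 = 549
t[8] = 3·549 + 3·54 = 1809
t[9] = 3·1809 + 3·162 = 5913

5913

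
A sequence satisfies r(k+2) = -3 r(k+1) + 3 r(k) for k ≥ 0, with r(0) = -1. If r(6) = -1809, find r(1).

Let r(1) = z.
r(2) = -3 - 3z
r(3) = 9 + 12z
r(4) = -36 - 45z
r(5) = 135 + 171z
r(6) = -513 - 648z
So -513 - 648z = -1809, giving z = 2.

2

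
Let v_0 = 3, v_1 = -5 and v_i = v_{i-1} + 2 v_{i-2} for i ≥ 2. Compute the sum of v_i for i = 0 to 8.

-337

v_2 = (-5) + 2*3 = 1
v_3 = 1 + 2*(-5) = -9
v_4 = (-9) + 2*1 = -7
v_5 = (-7) + 2*(-9) = -25
v_6 = (-25) + 2*(-7) = -39
v_7 = (-39) + 2*(-25) = -89
v_8 = (-89) + 2*(-39) = -167
Sum = 3 + (-5) + 1 + (-9) + (-7) + (-25) + (-39) + (-89) + (-167) = -337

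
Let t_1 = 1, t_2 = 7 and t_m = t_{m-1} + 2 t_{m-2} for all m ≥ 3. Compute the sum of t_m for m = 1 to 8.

t_3 = 7 + 2*1 = 9
t_4 = 9 + 2*7 = 23
t_5 = 23 + 2*9 = 41
t_6 = 41 + 2*23 = 87
t_7 = 87 + 2*41 = 169
t_8 = 169 + 2*87 = 343
Sum = 1 + 7 + 9 + 23 + 41 + 87 + 169 + 343 = 680

680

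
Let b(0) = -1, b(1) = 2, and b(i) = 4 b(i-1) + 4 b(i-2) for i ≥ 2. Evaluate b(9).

295424

b(2) = 4*2 + 4*(-1) = 4
b(3) = 4*4 + 4*2 = 24
b(4) = 4*24 + 4*4 = 112
b(5) = 4*112 + 4*24 = 544
b(6) = 4*544 + 4*112 = 2624
b(7) = 4*2624 + 4*544 = 12672
b(8) = 4*12672 + 4*2624 = 61184
b(9) = 4*61184 + 4*12672 = 295424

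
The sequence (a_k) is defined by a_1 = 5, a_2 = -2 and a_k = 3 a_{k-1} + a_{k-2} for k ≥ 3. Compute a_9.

a_3 = 3·(-2) + 5 = -1
a_4 = 3·(-1) + (-2) = -5
a_5 = 3·(-5) + (-1) = -16
a_6 = 3·(-16) + (-5) = -53
a_7 = 3·(-53) + (-16) = -175
a_8 = 3·(-175) + (-53) = -578
a_9 = 3·(-578) + (-175) = -1909

-1909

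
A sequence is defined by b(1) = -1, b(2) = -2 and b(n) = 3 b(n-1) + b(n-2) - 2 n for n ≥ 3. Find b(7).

-1897

b(3) = 3·(-2) + (-1) - 6 = -13
b(4) = 3·(-13) + (-2) - 8 = -49
b(5) = 3·(-49) + (-13) - 10 = -170
b(6) = 3·(-170) + (-49) - 12 = -571
b(7) = 3·(-571) + (-170) - 14 = -1897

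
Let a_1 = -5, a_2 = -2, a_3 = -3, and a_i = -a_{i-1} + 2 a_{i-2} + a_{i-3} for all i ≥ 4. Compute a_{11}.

a_4 = -(-3) + 2·(-2) + (-5) = -6
a_5 = -(-6) + 2·(-3) + (-2) = -2
a_6 = -(-2) + 2·(-6) + (-3) = -13
a_7 = -(-13) + 2·(-2) + (-6) = 3
a_8 = -3 + 2·(-13) + (-2) = -31
a_9 = -(-31) + 2·3 + (-13) = 24
a_{10} = -24 + 2·(-31) + 3 = -83
a_{11} = -(-83) + 2·24 + (-31) = 100

100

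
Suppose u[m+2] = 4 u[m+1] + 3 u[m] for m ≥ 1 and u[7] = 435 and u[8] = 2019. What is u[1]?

5

Rearranging, u[m-2] = (u[m] - 4 u[m-1]) / 3.
u[6] = (2019 - 4*435) / 3 = 279/3 = 93
u[5] = (435 - 4*93) / 3 = 63/3 = 21
u[4] = (93 - 4*21) / 3 = 9/3 = 3
u[3] = (21 - 4*3) / 3 = 9/3 = 3
u[2] = (3 - 4*3) / 3 = -9/3 = -3
u[1] = (3 - 4*(-3)) / 3 = 15/3 = 5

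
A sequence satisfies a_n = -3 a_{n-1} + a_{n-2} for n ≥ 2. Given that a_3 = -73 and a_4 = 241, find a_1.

-7

Rearranging, a_{n-2} = a_n + 3 a_{n-1}.
a_2 = 241 + 3*(-73) = 22
a_1 = -73 + 3*22 = -7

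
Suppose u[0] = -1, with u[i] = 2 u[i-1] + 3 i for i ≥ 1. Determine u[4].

62

u[1] = 2*(-1) + 3 = 1
u[2] = 2*1 + 6 = 8
u[3] = 2*8 + 9 = 25
u[4] = 2*25 + 12 = 62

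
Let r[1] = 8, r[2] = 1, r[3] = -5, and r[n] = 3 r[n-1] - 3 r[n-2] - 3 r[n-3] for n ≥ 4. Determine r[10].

6669

r[4] = 3·(-5) - 3·1 - 3·8 = -42
r[5] = 3·(-42) - 3·(-5) - 3·1 = -114
r[6] = 3·(-114) - 3·(-42) - 3·(-5) = -201
r[7] = 3·(-201) - 3·(-114) - 3·(-42) = -135
r[8] = 3·(-135) - 3·(-201) - 3·(-114) = 540
r[9] = 3·540 - 3·(-135) - 3·(-201) = 2628
r[10] = 3·2628 - 3·540 - 3·(-135) = 6669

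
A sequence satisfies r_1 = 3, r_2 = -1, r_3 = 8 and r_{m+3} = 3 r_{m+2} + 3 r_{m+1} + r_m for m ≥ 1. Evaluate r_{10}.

r_4 = 3(8) + 3(-1) + 3 = 24
r_5 = 3(24) + 3(8) + (-1) = 95
r_6 = 3(95) + 3(24) + 8 = 365
r_7 = 3(365) + 3(95) + 24 = 1404
r_8 = 3(1404) + 3(365) + 95 = 5402
r_9 = 3(5402) + 3(1404) + 365 = 20783
r_{10} = 3(20783) + 3(5402) + 1404 = 79959

79959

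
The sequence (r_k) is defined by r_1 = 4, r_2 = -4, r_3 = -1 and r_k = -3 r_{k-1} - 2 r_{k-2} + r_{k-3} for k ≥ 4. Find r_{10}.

895

r_4 = -3(-1) - 2(-4) + 4 = 15
r_5 = -3(15) - 2(-1) + (-4) = -47
r_6 = -3(-47) - 2(15) + (-1) = 110
r_7 = -3(110) - 2(-47) + 15 = -221
r_8 = -3(-221) - 2(110) + (-47) = 396
r_9 = -3(396) - 2(-221) + 110 = -636
r_{10} = -3(-636) - 2(396) + (-221) = 895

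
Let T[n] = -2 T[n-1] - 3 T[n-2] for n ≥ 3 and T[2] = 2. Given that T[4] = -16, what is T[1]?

-3

Let T[1] = y.
T[3] = -4 - 3y
T[4] = 2 + 6y
So 2 + 6y = -16, giving y = -3.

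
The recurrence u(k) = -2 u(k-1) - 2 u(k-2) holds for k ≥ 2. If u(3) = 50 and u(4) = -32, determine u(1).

9

Rearranging, u(k-2) = (u(k) + 2 u(k-1)) / -2.
u(2) = (-32 + 2·50) / -2 = 68/-2 = -34
u(1) = (50 + 2·(-34)) / -2 = -18/-2 = 9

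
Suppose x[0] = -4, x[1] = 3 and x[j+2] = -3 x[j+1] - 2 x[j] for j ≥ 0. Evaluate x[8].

x[2] = -3*3 - 2*(-4) = -1
x[3] = -3*(-1) - 2*3 = -3
x[4] = -3*(-3) - 2*(-1) = 11
x[5] = -3*11 - 2*(-3) = -27
x[6] = -3*(-27) - 2*11 = 59
x[7] = -3*59 - 2*(-27) = -123
x[8] = -3*(-123) - 2*59 = 251

251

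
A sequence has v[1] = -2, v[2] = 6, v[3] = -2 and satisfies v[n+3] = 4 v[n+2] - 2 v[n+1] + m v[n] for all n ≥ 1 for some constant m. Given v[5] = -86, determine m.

v[4] = -20 - 2m
v[5] = -76 - 2m
So -76 - 2m = -86, giving m = 5.

5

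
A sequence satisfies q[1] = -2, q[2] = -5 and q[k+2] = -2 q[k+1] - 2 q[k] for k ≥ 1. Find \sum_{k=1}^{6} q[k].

q[3] = -2(-5) - 2(-2) = 14
q[4] = -2(14) - 2(-5) = -18
q[5] = -2(-18) - 2(14) = 8
q[6] = -2(8) - 2(-18) = 20
Sum = (-2) + (-5) + 14 + (-18) + 8 + 20 = 17

17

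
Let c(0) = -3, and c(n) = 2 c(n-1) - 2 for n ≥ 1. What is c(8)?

c(1) = 2*(-3) - 2 = -8
c(2) = 2*(-8) - 2 = -18
c(3) = 2*(-18) - 2 = -38
c(4) = 2*(-38) - 2 = -78
c(5) = 2*(-78) - 2 = -158
c(6) = 2*(-158) - 2 = -318
c(7) = 2*(-318) - 2 = -638
c(8) = 2*(-638) - 2 = -1278

-1278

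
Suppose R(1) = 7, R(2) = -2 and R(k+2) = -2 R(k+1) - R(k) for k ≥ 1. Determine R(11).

R(3) = -2*(-2) - 7 = -3
R(4) = -2*(-3) - (-2) = 8
R(5) = -2*8 - (-3) = -13
R(6) = -2*(-13) - 8 = 18
R(7) = -2*18 - (-13) = -23
R(8) = -2*(-23) - 18 = 28
R(9) = -2*28 - (-23) = -33
R(10) = -2*(-33) - 28 = 38
R(11) = -2*38 - (-33) = -43

-43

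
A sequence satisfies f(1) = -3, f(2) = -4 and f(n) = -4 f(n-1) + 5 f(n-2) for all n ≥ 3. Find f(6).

f(3) = -4*(-4) + 5*(-3) = 1
f(4) = -4*1 + 5*(-4) = -24
f(5) = -4*(-24) + 5*1 = 101
f(6) = -4*101 + 5*(-24) = -524

-524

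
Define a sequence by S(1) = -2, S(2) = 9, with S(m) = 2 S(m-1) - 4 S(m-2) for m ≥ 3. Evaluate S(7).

-128

S(3) = 2·9 - 4·(-2) = 26
S(4) = 2·26 - 4·9 = 16
S(5) = 2·16 - 4·26 = -72
S(6) = 2·(-72) - 4·16 = -208
S(7) = 2·(-208) - 4·(-72) = -128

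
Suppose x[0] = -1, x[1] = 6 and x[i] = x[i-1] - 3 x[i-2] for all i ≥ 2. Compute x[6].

x[2] = 6 - 3·(-1) = 9
x[3] = 9 - 3·6 = -9
x[4] = (-9) - 3·9 = -36
x[5] = (-36) - 3·(-9) = -9
x[6] = (-9) - 3·(-36) = 99

99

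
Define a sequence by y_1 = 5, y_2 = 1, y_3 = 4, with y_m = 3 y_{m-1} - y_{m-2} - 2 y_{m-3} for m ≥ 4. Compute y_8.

-135

y_4 = 3(4) - 1 - 2(5) = 1
y_5 = 3(1) - 4 - 2(1) = -3
y_6 = 3(-3) - 1 - 2(4) = -18
y_7 = 3(-18) - (-3) - 2(1) = -53
y_8 = 3(-53) - (-18) - 2(-3) = -135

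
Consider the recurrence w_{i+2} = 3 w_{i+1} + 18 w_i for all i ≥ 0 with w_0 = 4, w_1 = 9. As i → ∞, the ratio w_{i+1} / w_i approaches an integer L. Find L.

6

The characteristic equation is r^2 - 3r - 18 = 0, which factors as (r - 6)(r + 3) = 0.
So the roots are 6 and -3. Since |6| > |-3| and the coefficient of 6^i is non-zero, the ratio tends to 6.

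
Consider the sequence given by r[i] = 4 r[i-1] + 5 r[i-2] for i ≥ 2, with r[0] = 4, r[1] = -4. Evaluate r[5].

r[2] = 4·(-4) + 5·4 = 4
r[3] = 4·4 + 5·(-4) = -4
r[4] = 4·(-4) + 5·4 = 4
r[5] = 4·4 + 5·(-4) = -4

-4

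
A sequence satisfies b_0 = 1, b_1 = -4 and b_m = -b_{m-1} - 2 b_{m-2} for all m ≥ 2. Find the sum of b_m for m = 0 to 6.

15

b_2 = -(-4) - 2·1 = 2
b_3 = -2 - 2·(-4) = 6
b_4 = -6 - 2·2 = -10
b_5 = -(-10) - 2·6 = -2
b_6 = -(-2) - 2·(-10) = 22
Sum = 1 + (-4) + 2 + 6 + (-10) + (-2) + 22 = 15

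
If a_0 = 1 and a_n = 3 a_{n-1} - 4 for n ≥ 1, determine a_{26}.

The fixed point is -4/(1 - 3) = 2, so a_n - 2 = 3(a_{n-1} - 2).
Hence a_n = -1·3^n + 2.
a_{26} = -1·3^{26} + 2 = -1·2541865828329 + 2 = -2541865828327.

-2541865828327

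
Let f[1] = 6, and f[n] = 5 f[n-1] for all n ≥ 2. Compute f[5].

f[2] = 5*6 = 30
f[3] = 5*30 = 150
f[4] = 5*150 = 750
f[5] = 5*750 = 3750

3750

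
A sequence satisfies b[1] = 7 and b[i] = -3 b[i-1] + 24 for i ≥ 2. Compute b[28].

-7625597484981

The fixed point is 24/(1 + 3) = 6, so b[i] - 6 = -3(b[i-1] - 6).
Hence b[i] = 1·(-3)^{i-1} + 6.
b[28] = 1·(-3)^{27} + 6 = 1·-7625597484987 + 6 = -7625597484981.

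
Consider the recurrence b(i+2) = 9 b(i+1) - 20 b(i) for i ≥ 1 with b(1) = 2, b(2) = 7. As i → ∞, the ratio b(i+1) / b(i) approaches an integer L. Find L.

5

The characteristic equation is r^2 - 9r + 20 = 0, which factors as (r - 5)(r - 4) = 0.
So the roots are 5 and 4. Since |5| > |4| and the coefficient of 5^i is non-zero, the ratio tends to 5.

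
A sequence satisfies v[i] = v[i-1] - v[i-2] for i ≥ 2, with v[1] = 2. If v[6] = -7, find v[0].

Let v[0] = w.
v[2] = 2 - w
v[3] = -w
v[4] = -2
v[5] = -2 + w
v[6] = w
So w = -7, giving w = -7.

-7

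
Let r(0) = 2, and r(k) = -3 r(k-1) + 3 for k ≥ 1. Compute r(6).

912

r(1) = -3·2 + 3 = -3
r(2) = -3·(-3) + 3 = 12
r(3) = -3·12 + 3 = -33
r(4) = -3·(-33) + 3 = 102
r(5) = -3·102 + 3 = -303
r(6) = -3·(-303) + 3 = 912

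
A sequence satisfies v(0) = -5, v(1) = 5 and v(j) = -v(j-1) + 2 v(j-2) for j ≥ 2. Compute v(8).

-855

v(2) = -5 + 2(-5) = -15
v(3) = -(-15) + 2(5) = 25
v(4) = -25 + 2(-15) = -55
v(5) = -(-55) + 2(25) = 105
v(6) = -105 + 2(-55) = -215
v(7) = -(-215) + 2(105) = 425
v(8) = -425 + 2(-215) = -855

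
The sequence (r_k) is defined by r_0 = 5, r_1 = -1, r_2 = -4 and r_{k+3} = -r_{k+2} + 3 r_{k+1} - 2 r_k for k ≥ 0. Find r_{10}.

1371

r_3 = -(-4) + 3·(-1) - 2·5 = -9
r_4 = -(-9) + 3·(-4) - 2·(-1) = -1
r_5 = -(-1) + 3·(-9) - 2·(-4) = -18
r_6 = -(-18) + 3·(-1) - 2·(-9) = 33
r_7 = -33 + 3·(-18) - 2·(-1) = -85
r_8 = -(-85) + 3·33 - 2·(-18) = 220
r_9 = -220 + 3·(-85) - 2·33 = -541
r_{10} = -(-541) + 3·220 - 2·(-85) = 1371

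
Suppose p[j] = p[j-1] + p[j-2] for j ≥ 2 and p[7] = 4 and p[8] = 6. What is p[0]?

-6

Rearranging, p[j-2] = p[j] - p[j-1].
p[6] = 6 - 4 = 2
p[5] = 4 - 2 = 2
p[4] = 2 - 2 = 0
p[3] = 2 - 0 = 2
p[2] = 0 - 2 = -2
p[1] = 2 - (-2) = 4
p[0] = -2 - 4 = -6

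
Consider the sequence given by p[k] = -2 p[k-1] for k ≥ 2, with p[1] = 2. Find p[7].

128

p[2] = -2·2 = -4
p[3] = -2·(-4) = 8
p[4] = -2·8 = -16
p[5] = -2·(-16) = 32
p[6] = -2·32 = -64
p[7] = -2·(-64) = 128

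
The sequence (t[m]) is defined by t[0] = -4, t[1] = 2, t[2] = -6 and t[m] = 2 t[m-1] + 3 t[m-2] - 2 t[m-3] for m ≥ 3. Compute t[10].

-5054

t[3] = 2(-6) + 3(2) - 2(-4) = 2
t[4] = 2(2) + 3(-6) - 2(2) = -18
t[5] = 2(-18) + 3(2) - 2(-6) = -18
t[6] = 2(-18) + 3(-18) - 2(2) = -94
t[7] = 2(-94) + 3(-18) - 2(-18) = -206
t[8] = 2(-206) + 3(-94) - 2(-18) = -658
t[9] = 2(-658) + 3(-206) - 2(-94) = -1746
t[10] = 2(-1746) + 3(-658) - 2(-206) = -5054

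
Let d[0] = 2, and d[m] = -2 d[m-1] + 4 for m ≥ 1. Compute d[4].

12

d[1] = -2*2 + 4 = 0
d[2] = -2*0 + 4 = 4
d[3] = -2*4 + 4 = -4
d[4] = -2*(-4) + 4 = 12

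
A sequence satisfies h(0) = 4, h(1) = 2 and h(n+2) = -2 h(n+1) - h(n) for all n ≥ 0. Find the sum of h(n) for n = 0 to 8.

h(2) = -2·2 - 4 = -8
h(3) = -2·(-8) - 2 = 14
h(4) = -2·14 - (-8) = -20
h(5) = -2·(-20) - 14 = 26
h(6) = -2·26 - (-20) = -32
h(7) = -2·(-32) - 26 = 38
h(8) = -2·38 - (-32) = -44
Sum = 4 + 2 + (-8) + 14 + (-20) + 26 + (-32) + 38 + (-44) = -20

-20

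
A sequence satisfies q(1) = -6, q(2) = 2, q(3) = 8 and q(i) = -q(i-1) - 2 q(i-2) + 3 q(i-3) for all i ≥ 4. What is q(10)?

q(4) = -8 - 2(2) + 3(-6) = -30
q(5) = -(-30) - 2(8) + 3(2) = 20
q(6) = -20 - 2(-30) + 3(8) = 64
q(7) = -64 - 2(20) + 3(-30) = -194
q(8) = -(-194) - 2(64) + 3(20) = 126
q(9) = -126 - 2(-194) + 3(64) = 454
q(10) = -454 - 2(126) + 3(-194) = -1288

-1288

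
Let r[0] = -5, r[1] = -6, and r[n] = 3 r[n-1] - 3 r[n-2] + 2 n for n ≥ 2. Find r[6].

315

r[2] = 3*(-6) - 3*(-5) + 4 = 1
r[3] = 3*1 - 3*(-6) + 6 = 27
r[4] = 3*27 - 3*1 + 8 = 86
r[5] = 3*86 - 3*27 + 10 = 187
r[6] = 3*187 - 3*86 + 12 = 315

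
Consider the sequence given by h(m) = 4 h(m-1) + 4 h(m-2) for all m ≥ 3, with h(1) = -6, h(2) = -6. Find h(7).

-24576

h(3) = 4·(-6) + 4·(-6) = -48
h(4) = 4·(-48) + 4·(-6) = -216
h(5) = 4·(-216) + 4·(-48) = -1056
h(6) = 4·(-1056) + 4·(-216) = -5088
h(7) = 4·(-5088) + 4·(-1056) = -24576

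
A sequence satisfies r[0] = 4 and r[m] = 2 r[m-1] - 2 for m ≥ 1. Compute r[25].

The fixed point is -2/(1 - 2) = 2, so r[m] - 2 = 2(r[m-1] - 2).
Hence r[m] = 2·2^m + 2.
r[25] = 2·2^{25} + 2 = 2·33554432 + 2 = 67108866.

67108866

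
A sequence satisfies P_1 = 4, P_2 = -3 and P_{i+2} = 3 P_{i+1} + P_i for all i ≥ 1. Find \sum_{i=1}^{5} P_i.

P_3 = 3·(-3) + 4 = -5
P_4 = 3·(-5) + (-3) = -18
P_5 = 3·(-18) + (-5) = -59
Sum = 4 + (-3) + (-5) + (-18) + (-59) = -81

-81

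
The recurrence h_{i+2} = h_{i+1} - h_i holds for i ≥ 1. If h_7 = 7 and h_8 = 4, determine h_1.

7

Rearranging, h_{i-2} = -(h_i - h_{i-1}).
h_6 = -(4 - 7) = 3
h_5 = -(7 - 3) = -4
h_4 = -(3 - (-4)) = -7
h_3 = -(-4 - (-7)) = -3
h_2 = -(-7 - (-3)) = 4
h_1 = -(-3 - 4) = 7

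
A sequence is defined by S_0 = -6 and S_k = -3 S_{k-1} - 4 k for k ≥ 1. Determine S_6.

S_1 = -3·(-6) - 4 = 14
S_2 = -3·14 - 8 = -50
S_3 = -3·(-50) - 12 = 138
S_4 = -3·138 - 16 = -430
S_5 = -3·(-430) - 20 = 1270
S_6 = -3·1270 - 24 = -3834

-3834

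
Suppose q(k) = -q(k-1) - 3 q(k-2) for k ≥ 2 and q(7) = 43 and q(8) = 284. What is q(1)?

Rearranging, q(k-2) = (q(k) + q(k-1)) / -3.
q(6) = (284 + 43) / -3 = 327/-3 = -109
q(5) = (43 + (-109)) / -3 = -66/-3 = 22
q(4) = (-109 + 22) / -3 = -87/-3 = 29
q(3) = (22 + 29) / -3 = 51/-3 = -17
q(2) = (29 + (-17)) / -3 = 12/-3 = -4
q(1) = (-17 + (-4)) / -3 = -21/-3 = 7

7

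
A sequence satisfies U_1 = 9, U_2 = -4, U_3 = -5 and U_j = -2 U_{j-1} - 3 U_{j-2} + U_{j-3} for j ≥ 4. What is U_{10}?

809

U_4 = -2(-5) - 3(-4) + 9 = 31
U_5 = -2(31) - 3(-5) + (-4) = -51
U_6 = -2(-51) - 3(31) + (-5) = 4
U_7 = -2(4) - 3(-51) + 31 = 176
U_8 = -2(176) - 3(4) + (-51) = -415
U_9 = -2(-415) - 3(176) + 4 = 306
U_{10} = -2(306) - 3(-415) + 176 = 809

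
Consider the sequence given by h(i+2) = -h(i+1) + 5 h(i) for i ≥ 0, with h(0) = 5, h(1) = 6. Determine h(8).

h(2) = -6 + 5*5 = 19
h(3) = -19 + 5*6 = 11
h(4) = -11 + 5*19 = 84
h(5) = -84 + 5*11 = -29
h(6) = -(-29) + 5*84 = 449
h(7) = -449 + 5*(-29) = -594
h(8) = -(-594) + 5*449 = 2839

2839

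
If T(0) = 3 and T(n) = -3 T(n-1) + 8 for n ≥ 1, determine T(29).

The fixed point is 8/(1 + 3) = 2, so T(n) - 2 = -3(T(n-1) - 2).
Hence T(n) = 1·(-3)^n + 2.
T(29) = 1·(-3)^{29} + 2 = 1·-68630377364883 + 2 = -68630377364881.

-68630377364881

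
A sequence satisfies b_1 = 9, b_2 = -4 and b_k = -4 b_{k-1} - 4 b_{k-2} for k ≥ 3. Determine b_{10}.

27648

b_3 = -4*(-4) - 4*9 = -20
b_4 = -4*(-20) - 4*(-4) = 96
b_5 = -4*96 - 4*(-20) = -304
b_6 = -4*(-304) - 4*96 = 832
b_7 = -4*832 - 4*(-304) = -2112
b_8 = -4*(-2112) - 4*832 = 5120
b_9 = -4*5120 - 4*(-2112) = -12032
b_{10} = -4*(-12032) - 4*5120 = 27648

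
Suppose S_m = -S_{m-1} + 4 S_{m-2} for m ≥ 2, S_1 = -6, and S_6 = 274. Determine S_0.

-1

Let S_0 = w.
S_2 = 6 + 4w
S_3 = -30 - 4w
S_4 = 54 + 20w
S_5 = -174 - 36w
S_6 = 390 + 116w
So 390 + 116w = 274, giving w = -1.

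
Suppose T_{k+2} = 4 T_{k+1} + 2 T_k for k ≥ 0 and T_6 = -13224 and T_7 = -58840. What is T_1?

Rearranging, T_{k-2} = (T_k - 4 T_{k-1}) / 2.
T_5 = (-58840 - 4(-13224)) / 2 = -5944/2 = -2972
T_4 = (-13224 - 4(-2972)) / 2 = -1336/2 = -668
T_3 = (-2972 - 4(-668)) / 2 = -300/2 = -150
T_2 = (-668 - 4(-150)) / 2 = -68/2 = -34
T_1 = (-150 - 4(-34)) / 2 = -14/2 = -7

-7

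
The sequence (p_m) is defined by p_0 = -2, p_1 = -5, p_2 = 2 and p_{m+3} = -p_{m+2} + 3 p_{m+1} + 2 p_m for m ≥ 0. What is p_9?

p_3 = -2 + 3·(-5) + 2·(-2) = -21
p_4 = -(-21) + 3·2 + 2·(-5) = 17
p_5 = -17 + 3·(-21) + 2·2 = -76
p_6 = -(-76) + 3·17 + 2·(-21) = 85
p_7 = -85 + 3·(-76) + 2·17 = -279
p_8 = -(-279) + 3·85 + 2·(-76) = 382
p_9 = -382 + 3·(-279) + 2·85 = -1049

-1049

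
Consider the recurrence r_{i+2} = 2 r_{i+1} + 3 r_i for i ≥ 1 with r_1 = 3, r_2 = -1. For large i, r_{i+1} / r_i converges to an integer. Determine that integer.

The characteristic equation is r^2 - 2r - 3 = 0, which factors as (r - 3)(r + 1) = 0.
So the roots are 3 and -1. Since |3| > |-1| and the coefficient of 3^i is non-zero, the ratio tends to 3.

3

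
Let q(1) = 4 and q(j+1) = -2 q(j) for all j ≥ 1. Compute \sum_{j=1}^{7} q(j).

172

q(2) = -2(4) = -8
q(3) = -2(-8) = 16
q(4) = -2(16) = -32
q(5) = -2(-32) = 64
q(6) = -2(64) = -128
q(7) = -2(-128) = 256
Sum = 4 + (-8) + 16 + (-32) + 64 + (-128) + 256 = 172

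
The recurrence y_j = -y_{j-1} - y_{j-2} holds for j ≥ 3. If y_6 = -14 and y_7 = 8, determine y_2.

Rearranging, y_{j-2} = -(y_j + y_{j-1}).
y_5 = -(8 + (-14)) = 6
y_4 = -(-14 + 6) = 8
y_3 = -(6 + 8) = -14
y_2 = -(8 + (-14)) = 6

6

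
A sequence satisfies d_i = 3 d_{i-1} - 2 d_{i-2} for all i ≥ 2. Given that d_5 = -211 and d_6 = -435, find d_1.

-1

Rearranging, d_{i-2} = (d_i - 3 d_{i-1}) / -2.
d_4 = (-435 - 3(-211)) / -2 = 198/-2 = -99
d_3 = (-211 - 3(-99)) / -2 = 86/-2 = -43
d_2 = (-99 - 3(-43)) / -2 = 30/-2 = -15
d_1 = (-43 - 3(-15)) / -2 = 2/-2 = -1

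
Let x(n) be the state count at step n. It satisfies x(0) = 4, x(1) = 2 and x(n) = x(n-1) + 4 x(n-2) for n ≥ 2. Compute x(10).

x(2) = 2 + 4(4) = 18
x(3) = 18 + 4(2) = 26
x(4) = 26 + 4(18) = 98
x(5) = 98 + 4(26) = 202
x(6) = 202 + 4(98) = 594
x(7) = 594 + 4(202) = 1402
x(8) = 1402 + 4(594) = 3778
x(9) = 3778 + 4(1402) = 9386
x(10) = 9386 + 4(3778) = 24498

24498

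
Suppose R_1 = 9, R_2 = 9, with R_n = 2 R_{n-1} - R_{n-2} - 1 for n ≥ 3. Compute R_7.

R_3 = 2(9) - 9 - 1 = 8
R_4 = 2(8) - 9 - 1 = 6
R_5 = 2(6) - 8 - 1 = 3
R_6 = 2(3) - 6 - 1 = -1
R_7 = 2(-1) - 3 - 1 = -6

-6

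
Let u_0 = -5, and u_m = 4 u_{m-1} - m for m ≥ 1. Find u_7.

-89199

u_1 = 4*(-5) - 1 = -21
u_2 = 4*(-21) - 2 = -86
u_3 = 4*(-86) - 3 = -347
u_4 = 4*(-347) - 4 = -1392
u_5 = 4*(-1392) - 5 = -5573
u_6 = 4*(-5573) - 6 = -22298
u_7 = 4*(-22298) - 7 = -89199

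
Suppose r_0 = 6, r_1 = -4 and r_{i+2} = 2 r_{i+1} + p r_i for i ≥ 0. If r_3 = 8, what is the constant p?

r_2 = -8 + 6p
r_3 = -16 + 8p
So -16 + 8p = 8, giving p = 3.

3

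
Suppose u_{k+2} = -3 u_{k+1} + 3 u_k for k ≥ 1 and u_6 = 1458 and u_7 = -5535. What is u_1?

Rearranging, u_{k-2} = (u_k + 3 u_{k-1}) / 3.
u_5 = (-5535 + 3*1458) / 3 = -1161/3 = -387
u_4 = (1458 + 3*(-387)) / 3 = 297/3 = 99
u_3 = (-387 + 3*99) / 3 = -90/3 = -30
u_2 = (99 + 3*(-30)) / 3 = 9/3 = 3
u_1 = (-30 + 3*3) / 3 = -21/3 = -7

-7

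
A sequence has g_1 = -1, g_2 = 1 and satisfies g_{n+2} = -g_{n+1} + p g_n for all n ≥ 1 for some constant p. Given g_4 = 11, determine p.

5

g_3 = -1 - p
g_4 = 1 + 2p
So 1 + 2p = 11, giving p = 5.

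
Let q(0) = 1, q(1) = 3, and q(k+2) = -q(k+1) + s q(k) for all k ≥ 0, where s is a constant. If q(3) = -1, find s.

q(2) = -3 + s
q(3) = 3 + 2s
So 3 + 2s = -1, giving s = -2.

-2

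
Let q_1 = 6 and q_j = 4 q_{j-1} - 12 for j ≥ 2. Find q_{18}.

34359738372

The fixed point is -12/(1 - 4) = 4, so q_j - 4 = 4(q_{j-1} - 4).
Hence q_j = 2·4^{j-1} + 4.
q_{18} = 2·4^{17} + 4 = 2·17179869184 + 4 = 34359738372.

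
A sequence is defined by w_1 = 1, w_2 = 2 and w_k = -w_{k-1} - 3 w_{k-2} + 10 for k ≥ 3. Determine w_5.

w_3 = -2 - 3*1 + 10 = 5
w_4 = -5 - 3*2 + 10 = -1
w_5 = -(-1) - 3*5 + 10 = -4

-4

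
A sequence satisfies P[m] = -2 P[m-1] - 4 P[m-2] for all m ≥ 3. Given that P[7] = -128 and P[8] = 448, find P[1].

-2

Rearranging, P[m-2] = (P[m] + 2 P[m-1]) / -4.
P[6] = (448 + 2*(-128)) / -4 = 192/-4 = -48
P[5] = (-128 + 2*(-48)) / -4 = -224/-4 = 56
P[4] = (-48 + 2*56) / -4 = 64/-4 = -16
P[3] = (56 + 2*(-16)) / -4 = 24/-4 = -6
P[2] = (-16 + 2*(-6)) / -4 = -28/-4 = 7
P[1] = (-6 + 2*7) / -4 = 8/-4 = -2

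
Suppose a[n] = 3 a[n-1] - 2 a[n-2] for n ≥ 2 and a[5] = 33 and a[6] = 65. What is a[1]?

Rearranging, a[n-2] = (a[n] - 3 a[n-1]) / -2.
a[4] = (65 - 3*33) / -2 = -34/-2 = 17
a[3] = (33 - 3*17) / -2 = -18/-2 = 9
a[2] = (17 - 3*9) / -2 = -10/-2 = 5
a[1] = (9 - 3*5) / -2 = -6/-2 = 3

3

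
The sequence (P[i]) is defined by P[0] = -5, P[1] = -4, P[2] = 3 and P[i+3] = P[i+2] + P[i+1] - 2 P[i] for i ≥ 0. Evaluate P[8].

P[3] = 3 + (-4) - 2*(-5) = 9
P[4] = 9 + 3 - 2*(-4) = 20
P[5] = 20 + 9 - 2*3 = 23
P[6] = 23 + 20 - 2*9 = 25
P[7] = 25 + 23 - 2*20 = 8
P[8] = 8 + 25 - 2*23 = -13

-13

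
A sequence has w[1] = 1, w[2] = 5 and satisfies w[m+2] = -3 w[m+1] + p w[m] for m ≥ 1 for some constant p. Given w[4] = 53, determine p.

w[3] = -15 + p
w[4] = 45 + 2p
So 45 + 2p = 53, giving p = 4.

4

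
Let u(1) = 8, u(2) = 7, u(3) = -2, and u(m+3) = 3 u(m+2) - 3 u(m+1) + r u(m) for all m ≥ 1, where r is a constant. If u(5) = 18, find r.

3

u(4) = -27 + 8r
u(5) = -75 + 31r
So -75 + 31r = 18, giving r = 3.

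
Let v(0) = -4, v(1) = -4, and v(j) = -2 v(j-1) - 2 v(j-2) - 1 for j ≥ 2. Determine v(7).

91

v(2) = -2·(-4) - 2·(-4) - 1 = 15
v(3) = -2·15 - 2·(-4) - 1 = -23
v(4) = -2·(-23) - 2·15 - 1 = 15
v(5) = -2·15 - 2·(-23) - 1 = 15
v(6) = -2·15 - 2·15 - 1 = -61
v(7) = -2·(-61) - 2·15 - 1 = 91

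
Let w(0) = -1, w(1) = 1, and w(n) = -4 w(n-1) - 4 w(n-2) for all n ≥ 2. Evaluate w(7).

-320

w(2) = -4*1 - 4*(-1) = 0
w(3) = -4*0 - 4*1 = -4
w(4) = -4*(-4) - 4*0 = 16
w(5) = -4*16 - 4*(-4) = -48
w(6) = -4*(-48) - 4*16 = 128
w(7) = -4*128 - 4*(-48) = -320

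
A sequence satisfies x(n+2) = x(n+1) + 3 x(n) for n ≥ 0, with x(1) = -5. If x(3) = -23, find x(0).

-1

Let x(0) = z.
x(2) = -5 + 3z
x(3) = -20 + 3z
So -20 + 3z = -23, giving z = -1.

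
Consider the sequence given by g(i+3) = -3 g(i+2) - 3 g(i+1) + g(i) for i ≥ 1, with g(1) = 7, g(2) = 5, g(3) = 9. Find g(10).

g(4) = -3·9 - 3·5 + 7 = -35
g(5) = -3·(-35) - 3·9 + 5 = 83
g(6) = -3·83 - 3·(-35) + 9 = -135
g(7) = -3·(-135) - 3·83 + (-35) = 121
g(8) = -3·121 - 3·(-135) + 83 = 125
g(9) = -3·125 - 3·121 + (-135) = -873
g(10) = -3·(-873) - 3·125 + 121 = 2365

2365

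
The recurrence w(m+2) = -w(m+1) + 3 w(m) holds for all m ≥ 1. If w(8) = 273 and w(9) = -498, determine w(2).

9

Rearranging, w(m-2) = (w(m) + w(m-1)) / 3.
w(7) = (-498 + 273) / 3 = -225/3 = -75
w(6) = (273 + (-75)) / 3 = 198/3 = 66
w(5) = (-75 + 66) / 3 = -9/3 = -3
w(4) = (66 + (-3)) / 3 = 63/3 = 21
w(3) = (-3 + 21) / 3 = 18/3 = 6
w(2) = (21 + 6) / 3 = 27/3 = 9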